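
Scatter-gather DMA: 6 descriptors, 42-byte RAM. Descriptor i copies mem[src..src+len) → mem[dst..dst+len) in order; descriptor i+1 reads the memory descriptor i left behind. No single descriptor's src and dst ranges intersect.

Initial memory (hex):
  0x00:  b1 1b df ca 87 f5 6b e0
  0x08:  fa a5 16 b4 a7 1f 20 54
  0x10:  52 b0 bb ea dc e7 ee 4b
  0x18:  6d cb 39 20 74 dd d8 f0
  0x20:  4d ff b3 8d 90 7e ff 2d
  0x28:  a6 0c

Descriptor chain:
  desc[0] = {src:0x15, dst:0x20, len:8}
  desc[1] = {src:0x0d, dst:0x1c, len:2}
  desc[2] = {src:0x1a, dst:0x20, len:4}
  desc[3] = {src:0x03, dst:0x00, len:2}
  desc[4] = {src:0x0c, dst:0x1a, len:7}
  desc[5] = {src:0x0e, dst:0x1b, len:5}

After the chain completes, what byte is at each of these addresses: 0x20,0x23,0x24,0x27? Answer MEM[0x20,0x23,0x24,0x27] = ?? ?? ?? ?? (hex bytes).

#0 dst[0x20+8] := {0xe7,0xee,0x4b,0x6d,0xcb,0x39,0x20,0x74}
#1 dst[0x1c+2] := {0x1f,0x20}
#2 dst[0x20+4] := {0x39,0x20,0x1f,0x20}
#3 dst[0x00+2] := {0xca,0x87}
#4 dst[0x1a+7] := {0xa7,0x1f,0x20,0x54,0x52,0xb0,0xbb}
#5 dst[0x1b+5] := {0x20,0x54,0x52,0xb0,0xbb}
query mem[0x20]=0xbb, mem[0x23]=0x20, mem[0x24]=0xcb, mem[0x27]=0x74

MEM[0x20,0x23,0x24,0x27] = bb 20 cb 74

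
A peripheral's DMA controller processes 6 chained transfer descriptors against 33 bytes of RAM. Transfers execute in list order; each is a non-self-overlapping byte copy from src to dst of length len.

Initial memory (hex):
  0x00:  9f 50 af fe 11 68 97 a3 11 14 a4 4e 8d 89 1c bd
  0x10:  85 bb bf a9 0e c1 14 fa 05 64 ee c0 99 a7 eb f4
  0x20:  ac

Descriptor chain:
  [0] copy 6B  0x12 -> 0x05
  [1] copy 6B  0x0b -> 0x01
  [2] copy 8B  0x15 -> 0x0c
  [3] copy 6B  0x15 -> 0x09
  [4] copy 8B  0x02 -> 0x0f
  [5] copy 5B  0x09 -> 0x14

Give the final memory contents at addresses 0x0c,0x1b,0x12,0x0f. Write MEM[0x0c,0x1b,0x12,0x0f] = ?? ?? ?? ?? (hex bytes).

MEM[0x0c,0x1b,0x12,0x0f] = 05 c0 bd 8d

[0] 0x12->0x05 len=6 : bf a9 0e c1 14 fa
[1] 0x0b->0x01 len=6 : 4e 8d 89 1c bd 85
[2] 0x15->0x0c len=8 : c1 14 fa 05 64 ee c0 99
[3] 0x15->0x09 len=6 : c1 14 fa 05 64 ee
[4] 0x02->0x0f len=8 : 8d 89 1c bd 85 0e c1 c1
[5] 0x09->0x14 len=5 : c1 14 fa 05 64
query mem[0x0c]=0x05, mem[0x1b]=0xc0, mem[0x12]=0xbd, mem[0x0f]=0x8d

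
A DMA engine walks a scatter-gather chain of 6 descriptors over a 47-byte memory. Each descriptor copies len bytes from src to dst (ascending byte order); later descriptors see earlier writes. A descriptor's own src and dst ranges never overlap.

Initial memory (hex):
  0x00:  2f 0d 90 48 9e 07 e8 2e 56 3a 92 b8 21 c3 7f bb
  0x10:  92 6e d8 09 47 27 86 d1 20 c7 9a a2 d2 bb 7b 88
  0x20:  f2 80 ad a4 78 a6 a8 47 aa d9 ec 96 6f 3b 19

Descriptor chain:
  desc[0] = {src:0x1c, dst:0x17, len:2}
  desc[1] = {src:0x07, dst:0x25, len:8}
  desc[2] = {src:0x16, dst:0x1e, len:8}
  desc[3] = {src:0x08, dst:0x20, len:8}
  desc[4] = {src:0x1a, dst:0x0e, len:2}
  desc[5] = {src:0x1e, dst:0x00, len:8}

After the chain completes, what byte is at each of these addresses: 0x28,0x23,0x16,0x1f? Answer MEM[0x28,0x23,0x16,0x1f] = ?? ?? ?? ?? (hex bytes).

[0] 0x1c->0x17 len=2 : d2 bb
[1] 0x07->0x25 len=8 : 2e 56 3a 92 b8 21 c3 7f
[2] 0x16->0x1e len=8 : 86 d2 bb c7 9a a2 d2 bb
[3] 0x08->0x20 len=8 : 56 3a 92 b8 21 c3 7f bb
[4] 0x1a->0x0e len=2 : 9a a2
[5] 0x1e->0x00 len=8 : 86 d2 56 3a 92 b8 21 c3
query mem[0x28]=0x92, mem[0x23]=0xb8, mem[0x16]=0x86, mem[0x1f]=0xd2

MEM[0x28,0x23,0x16,0x1f] = 92 b8 86 d2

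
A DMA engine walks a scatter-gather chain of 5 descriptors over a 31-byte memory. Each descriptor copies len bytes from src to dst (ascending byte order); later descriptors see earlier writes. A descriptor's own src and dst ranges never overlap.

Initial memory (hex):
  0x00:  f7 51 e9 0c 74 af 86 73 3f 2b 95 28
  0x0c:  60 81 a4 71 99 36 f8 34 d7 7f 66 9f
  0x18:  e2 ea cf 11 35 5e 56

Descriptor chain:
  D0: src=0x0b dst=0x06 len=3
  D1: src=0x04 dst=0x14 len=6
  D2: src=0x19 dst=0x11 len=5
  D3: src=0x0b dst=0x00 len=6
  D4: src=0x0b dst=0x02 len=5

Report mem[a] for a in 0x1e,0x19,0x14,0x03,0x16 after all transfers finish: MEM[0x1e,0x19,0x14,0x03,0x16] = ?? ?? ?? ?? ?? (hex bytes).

MEM[0x1e,0x19,0x14,0x03,0x16] = 56 2b 35 60 28

#0 dst[0x06+3] := {0x28,0x60,0x81}
#1 dst[0x14+6] := {0x74,0xaf,0x28,0x60,0x81,0x2b}
#2 dst[0x11+5] := {0x2b,0xcf,0x11,0x35,0x5e}
#3 dst[0x00+6] := {0x28,0x60,0x81,0xa4,0x71,0x99}
#4 dst[0x02+5] := {0x28,0x60,0x81,0xa4,0x71}
query mem[0x1e]=0x56, mem[0x19]=0x2b, mem[0x14]=0x35, mem[0x03]=0x60, mem[0x16]=0x28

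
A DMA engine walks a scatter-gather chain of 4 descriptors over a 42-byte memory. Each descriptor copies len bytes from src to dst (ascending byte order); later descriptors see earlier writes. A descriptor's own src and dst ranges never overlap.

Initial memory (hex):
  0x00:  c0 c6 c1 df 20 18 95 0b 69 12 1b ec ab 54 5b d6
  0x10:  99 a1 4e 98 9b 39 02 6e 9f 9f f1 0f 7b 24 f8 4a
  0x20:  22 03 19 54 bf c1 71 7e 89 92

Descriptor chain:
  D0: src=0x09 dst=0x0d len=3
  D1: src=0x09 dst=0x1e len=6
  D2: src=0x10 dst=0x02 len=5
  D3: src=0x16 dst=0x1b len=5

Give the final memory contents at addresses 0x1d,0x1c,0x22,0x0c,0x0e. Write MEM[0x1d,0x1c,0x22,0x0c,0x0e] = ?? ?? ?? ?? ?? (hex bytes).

D0: mem[0x0d..0x0f] <- [12 1b ec]
D1: mem[0x1e..0x23] <- [12 1b ec ab 12 1b]
D2: mem[0x02..0x06] <- [99 a1 4e 98 9b]
D3: mem[0x1b..0x1f] <- [02 6e 9f 9f f1]
query mem[0x1d]=0x9f, mem[0x1c]=0x6e, mem[0x22]=0x12, mem[0x0c]=0xab, mem[0x0e]=0x1b

MEM[0x1d,0x1c,0x22,0x0c,0x0e] = 9f 6e 12 ab 1b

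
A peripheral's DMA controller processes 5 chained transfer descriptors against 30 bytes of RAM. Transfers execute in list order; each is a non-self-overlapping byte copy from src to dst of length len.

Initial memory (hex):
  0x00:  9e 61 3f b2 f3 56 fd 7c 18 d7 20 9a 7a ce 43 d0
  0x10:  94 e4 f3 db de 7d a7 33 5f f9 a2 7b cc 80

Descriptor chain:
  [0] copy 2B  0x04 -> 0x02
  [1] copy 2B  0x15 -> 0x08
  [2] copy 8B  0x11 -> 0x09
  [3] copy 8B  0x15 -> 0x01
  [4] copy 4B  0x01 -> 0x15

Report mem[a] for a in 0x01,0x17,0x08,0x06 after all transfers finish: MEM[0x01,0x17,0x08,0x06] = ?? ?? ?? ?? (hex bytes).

D0: mem[0x02..0x03] <- [f3 56]
D1: mem[0x08..0x09] <- [7d a7]
D2: mem[0x09..0x10] <- [e4 f3 db de 7d a7 33 5f]
D3: mem[0x01..0x08] <- [7d a7 33 5f f9 a2 7b cc]
D4: mem[0x15..0x18] <- [7d a7 33 5f]
query mem[0x01]=0x7d, mem[0x17]=0x33, mem[0x08]=0xcc, mem[0x06]=0xa2

MEM[0x01,0x17,0x08,0x06] = 7d 33 cc a2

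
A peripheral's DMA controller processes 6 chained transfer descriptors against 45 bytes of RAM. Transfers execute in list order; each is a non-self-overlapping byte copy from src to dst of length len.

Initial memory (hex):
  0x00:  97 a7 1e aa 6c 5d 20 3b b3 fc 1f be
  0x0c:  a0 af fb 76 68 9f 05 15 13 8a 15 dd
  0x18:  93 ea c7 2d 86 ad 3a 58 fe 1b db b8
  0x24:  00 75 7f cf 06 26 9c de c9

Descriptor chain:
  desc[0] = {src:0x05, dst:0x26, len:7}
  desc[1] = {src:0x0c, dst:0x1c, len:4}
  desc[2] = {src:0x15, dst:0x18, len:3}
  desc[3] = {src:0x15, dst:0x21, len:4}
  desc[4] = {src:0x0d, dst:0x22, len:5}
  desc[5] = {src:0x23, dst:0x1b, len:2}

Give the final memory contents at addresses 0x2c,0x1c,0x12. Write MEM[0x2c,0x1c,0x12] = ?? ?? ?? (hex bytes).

[0] 0x05->0x26 len=7 : 5d 20 3b b3 fc 1f be
[1] 0x0c->0x1c len=4 : a0 af fb 76
[2] 0x15->0x18 len=3 : 8a 15 dd
[3] 0x15->0x21 len=4 : 8a 15 dd 8a
[4] 0x0d->0x22 len=5 : af fb 76 68 9f
[5] 0x23->0x1b len=2 : fb 76
query mem[0x2c]=0xbe, mem[0x1c]=0x76, mem[0x12]=0x05

MEM[0x2c,0x1c,0x12] = be 76 05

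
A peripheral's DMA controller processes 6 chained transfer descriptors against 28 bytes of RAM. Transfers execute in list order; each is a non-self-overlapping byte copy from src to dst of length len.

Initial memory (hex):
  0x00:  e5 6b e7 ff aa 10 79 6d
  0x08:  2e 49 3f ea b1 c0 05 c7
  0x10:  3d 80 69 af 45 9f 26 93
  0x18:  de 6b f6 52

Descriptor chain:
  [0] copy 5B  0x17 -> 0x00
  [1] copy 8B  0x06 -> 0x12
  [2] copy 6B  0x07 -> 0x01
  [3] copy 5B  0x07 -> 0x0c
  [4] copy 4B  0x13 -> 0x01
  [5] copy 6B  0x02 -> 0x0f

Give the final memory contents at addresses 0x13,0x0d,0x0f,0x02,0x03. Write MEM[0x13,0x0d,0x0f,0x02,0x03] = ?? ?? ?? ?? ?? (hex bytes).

D0: mem[0x00..0x04] <- [93 de 6b f6 52]
D1: mem[0x12..0x19] <- [79 6d 2e 49 3f ea b1 c0]
D2: mem[0x01..0x06] <- [6d 2e 49 3f ea b1]
D3: mem[0x0c..0x10] <- [6d 2e 49 3f ea]
D4: mem[0x01..0x04] <- [6d 2e 49 3f]
D5: mem[0x0f..0x14] <- [2e 49 3f ea b1 6d]
query mem[0x13]=0xb1, mem[0x0d]=0x2e, mem[0x0f]=0x2e, mem[0x02]=0x2e, mem[0x03]=0x49

MEM[0x13,0x0d,0x0f,0x02,0x03] = b1 2e 2e 2e 49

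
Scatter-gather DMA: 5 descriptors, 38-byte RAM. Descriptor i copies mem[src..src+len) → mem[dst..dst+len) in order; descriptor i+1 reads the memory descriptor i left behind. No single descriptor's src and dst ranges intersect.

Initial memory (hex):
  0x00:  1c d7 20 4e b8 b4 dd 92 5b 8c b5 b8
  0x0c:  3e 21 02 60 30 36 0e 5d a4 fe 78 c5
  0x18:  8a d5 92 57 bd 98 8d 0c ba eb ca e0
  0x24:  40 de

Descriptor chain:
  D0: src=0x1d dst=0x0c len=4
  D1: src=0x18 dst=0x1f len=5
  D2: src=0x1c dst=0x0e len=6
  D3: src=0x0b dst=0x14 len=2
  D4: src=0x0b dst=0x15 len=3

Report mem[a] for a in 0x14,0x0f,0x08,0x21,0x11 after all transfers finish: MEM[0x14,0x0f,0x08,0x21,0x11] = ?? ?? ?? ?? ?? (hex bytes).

  after D0: wrote 4B at 0x0c = 988d0cba
  after D1: wrote 5B at 0x1f = 8ad59257bd
  after D2: wrote 6B at 0x0e = bd988d8ad592
  after D3: wrote 2B at 0x14 = b898
  after D4: wrote 3B at 0x15 = b8988d
query mem[0x14]=0xb8, mem[0x0f]=0x98, mem[0x08]=0x5b, mem[0x21]=0x92, mem[0x11]=0x8a

MEM[0x14,0x0f,0x08,0x21,0x11] = b8 98 5b 92 8a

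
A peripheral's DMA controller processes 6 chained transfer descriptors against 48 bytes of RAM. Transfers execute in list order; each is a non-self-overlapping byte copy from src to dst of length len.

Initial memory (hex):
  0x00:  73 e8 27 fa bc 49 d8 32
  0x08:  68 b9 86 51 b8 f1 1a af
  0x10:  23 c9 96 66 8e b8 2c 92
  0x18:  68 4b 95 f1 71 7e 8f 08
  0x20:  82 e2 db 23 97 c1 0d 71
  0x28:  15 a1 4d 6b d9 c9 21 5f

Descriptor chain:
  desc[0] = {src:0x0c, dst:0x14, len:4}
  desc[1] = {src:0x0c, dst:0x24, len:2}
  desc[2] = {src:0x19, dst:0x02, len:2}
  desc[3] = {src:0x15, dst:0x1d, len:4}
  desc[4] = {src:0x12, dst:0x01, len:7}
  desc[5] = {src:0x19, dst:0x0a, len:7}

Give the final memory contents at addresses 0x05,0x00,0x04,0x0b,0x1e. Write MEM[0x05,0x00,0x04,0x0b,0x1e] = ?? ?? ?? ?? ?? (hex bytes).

  after D0: wrote 4B at 0x14 = b8f11aaf
  after D1: wrote 2B at 0x24 = b8f1
  after D2: wrote 2B at 0x02 = 4b95
  after D3: wrote 4B at 0x1d = f11aaf68
  after D4: wrote 7B at 0x01 = 9666b8f11aaf68
  after D5: wrote 7B at 0x0a = 4b95f171f11aaf
query mem[0x05]=0x1a, mem[0x00]=0x73, mem[0x04]=0xf1, mem[0x0b]=0x95, mem[0x1e]=0x1a

MEM[0x05,0x00,0x04,0x0b,0x1e] = 1a 73 f1 95 1a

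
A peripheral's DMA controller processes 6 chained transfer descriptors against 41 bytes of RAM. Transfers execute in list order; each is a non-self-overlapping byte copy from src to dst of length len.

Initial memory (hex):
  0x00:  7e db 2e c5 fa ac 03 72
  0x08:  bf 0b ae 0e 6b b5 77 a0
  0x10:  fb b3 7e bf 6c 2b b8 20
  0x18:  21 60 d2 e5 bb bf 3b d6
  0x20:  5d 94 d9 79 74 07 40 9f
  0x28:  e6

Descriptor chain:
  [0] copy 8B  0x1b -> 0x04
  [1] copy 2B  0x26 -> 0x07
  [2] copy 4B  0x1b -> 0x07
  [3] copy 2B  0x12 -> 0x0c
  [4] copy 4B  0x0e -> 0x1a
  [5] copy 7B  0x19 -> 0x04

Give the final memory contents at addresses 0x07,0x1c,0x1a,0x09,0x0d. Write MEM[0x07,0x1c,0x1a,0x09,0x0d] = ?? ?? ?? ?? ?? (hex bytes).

[0] 0x1b->0x04 len=8 : e5 bb bf 3b d6 5d 94 d9
[1] 0x26->0x07 len=2 : 40 9f
[2] 0x1b->0x07 len=4 : e5 bb bf 3b
[3] 0x12->0x0c len=2 : 7e bf
[4] 0x0e->0x1a len=4 : 77 a0 fb b3
[5] 0x19->0x04 len=7 : 60 77 a0 fb b3 3b d6
query mem[0x07]=0xfb, mem[0x1c]=0xfb, mem[0x1a]=0x77, mem[0x09]=0x3b, mem[0x0d]=0xbf

MEM[0x07,0x1c,0x1a,0x09,0x0d] = fb fb 77 3b bf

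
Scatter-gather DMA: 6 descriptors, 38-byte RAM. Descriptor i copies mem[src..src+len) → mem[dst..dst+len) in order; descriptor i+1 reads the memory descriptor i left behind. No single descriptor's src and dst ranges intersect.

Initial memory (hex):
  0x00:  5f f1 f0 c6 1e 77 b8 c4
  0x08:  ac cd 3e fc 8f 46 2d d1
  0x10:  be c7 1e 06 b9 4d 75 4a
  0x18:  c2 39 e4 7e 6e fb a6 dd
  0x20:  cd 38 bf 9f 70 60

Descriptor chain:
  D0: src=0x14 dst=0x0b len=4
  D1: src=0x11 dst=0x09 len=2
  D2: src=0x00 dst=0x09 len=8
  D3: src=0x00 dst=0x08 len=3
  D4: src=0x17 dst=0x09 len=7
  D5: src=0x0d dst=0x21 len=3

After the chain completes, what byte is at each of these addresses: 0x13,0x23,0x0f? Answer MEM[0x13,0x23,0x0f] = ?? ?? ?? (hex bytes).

MEM[0x13,0x23,0x0f] = 06 fb fb

D0: mem[0x0b..0x0e] <- [b9 4d 75 4a]
D1: mem[0x09..0x0a] <- [c7 1e]
D2: mem[0x09..0x10] <- [5f f1 f0 c6 1e 77 b8 c4]
D3: mem[0x08..0x0a] <- [5f f1 f0]
D4: mem[0x09..0x0f] <- [4a c2 39 e4 7e 6e fb]
D5: mem[0x21..0x23] <- [7e 6e fb]
query mem[0x13]=0x06, mem[0x23]=0xfb, mem[0x0f]=0xfb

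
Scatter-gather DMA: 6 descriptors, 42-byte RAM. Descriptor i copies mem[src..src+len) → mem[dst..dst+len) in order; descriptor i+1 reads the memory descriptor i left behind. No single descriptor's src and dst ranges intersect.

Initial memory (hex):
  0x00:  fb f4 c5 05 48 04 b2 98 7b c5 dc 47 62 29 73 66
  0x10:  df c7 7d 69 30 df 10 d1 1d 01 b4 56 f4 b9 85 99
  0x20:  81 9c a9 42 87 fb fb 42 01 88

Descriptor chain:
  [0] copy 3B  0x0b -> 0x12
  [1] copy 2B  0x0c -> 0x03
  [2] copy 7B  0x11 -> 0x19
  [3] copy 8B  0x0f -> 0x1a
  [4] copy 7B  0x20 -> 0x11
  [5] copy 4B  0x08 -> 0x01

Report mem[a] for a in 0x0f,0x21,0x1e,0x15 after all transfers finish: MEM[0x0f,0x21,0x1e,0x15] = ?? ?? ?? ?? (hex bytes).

MEM[0x0f,0x21,0x1e,0x15] = 66 10 62 87

D0: mem[0x12..0x14] <- [47 62 29]
D1: mem[0x03..0x04] <- [62 29]
D2: mem[0x19..0x1f] <- [c7 47 62 29 df 10 d1]
D3: mem[0x1a..0x21] <- [66 df c7 47 62 29 df 10]
D4: mem[0x11..0x17] <- [df 10 a9 42 87 fb fb]
D5: mem[0x01..0x04] <- [7b c5 dc 47]
query mem[0x0f]=0x66, mem[0x21]=0x10, mem[0x1e]=0x62, mem[0x15]=0x87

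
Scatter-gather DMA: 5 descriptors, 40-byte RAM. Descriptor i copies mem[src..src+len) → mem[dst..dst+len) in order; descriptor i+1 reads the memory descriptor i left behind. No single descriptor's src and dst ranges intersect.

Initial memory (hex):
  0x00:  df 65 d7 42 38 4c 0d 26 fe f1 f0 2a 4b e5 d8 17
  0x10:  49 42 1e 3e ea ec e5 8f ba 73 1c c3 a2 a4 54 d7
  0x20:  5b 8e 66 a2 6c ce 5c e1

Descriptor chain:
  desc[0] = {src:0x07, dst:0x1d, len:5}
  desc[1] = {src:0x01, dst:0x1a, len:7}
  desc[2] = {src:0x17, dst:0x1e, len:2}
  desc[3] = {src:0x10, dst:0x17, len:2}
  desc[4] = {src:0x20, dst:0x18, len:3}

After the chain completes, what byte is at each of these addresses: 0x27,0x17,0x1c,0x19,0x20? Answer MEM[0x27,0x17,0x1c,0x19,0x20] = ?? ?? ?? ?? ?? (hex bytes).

#0 dst[0x1d+5] := {0x26,0xfe,0xf1,0xf0,0x2a}
#1 dst[0x1a+7] := {0x65,0xd7,0x42,0x38,0x4c,0x0d,0x26}
#2 dst[0x1e+2] := {0x8f,0xba}
#3 dst[0x17+2] := {0x49,0x42}
#4 dst[0x18+3] := {0x26,0x2a,0x66}
query mem[0x27]=0xe1, mem[0x17]=0x49, mem[0x1c]=0x42, mem[0x19]=0x2a, mem[0x20]=0x26

MEM[0x27,0x17,0x1c,0x19,0x20] = e1 49 42 2a 26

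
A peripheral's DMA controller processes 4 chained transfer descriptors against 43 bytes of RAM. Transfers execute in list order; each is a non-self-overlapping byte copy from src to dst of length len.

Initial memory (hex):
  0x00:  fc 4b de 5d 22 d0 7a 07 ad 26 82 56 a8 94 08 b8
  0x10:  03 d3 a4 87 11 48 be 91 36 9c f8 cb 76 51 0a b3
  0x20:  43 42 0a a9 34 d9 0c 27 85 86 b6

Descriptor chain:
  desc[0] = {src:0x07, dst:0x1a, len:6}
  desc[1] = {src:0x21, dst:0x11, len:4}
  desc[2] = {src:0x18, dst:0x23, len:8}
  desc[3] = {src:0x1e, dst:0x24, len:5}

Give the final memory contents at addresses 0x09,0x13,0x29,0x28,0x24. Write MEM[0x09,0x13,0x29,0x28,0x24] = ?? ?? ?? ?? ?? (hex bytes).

  after D0: wrote 6B at 0x1a = 07ad268256a8
  after D1: wrote 4B at 0x11 = 420aa934
  after D2: wrote 8B at 0x23 = 369c07ad268256a8
  after D3: wrote 5B at 0x24 = 56a843420a
query mem[0x09]=0x26, mem[0x13]=0xa9, mem[0x29]=0x56, mem[0x28]=0x0a, mem[0x24]=0x56

MEM[0x09,0x13,0x29,0x28,0x24] = 26 a9 56 0a 56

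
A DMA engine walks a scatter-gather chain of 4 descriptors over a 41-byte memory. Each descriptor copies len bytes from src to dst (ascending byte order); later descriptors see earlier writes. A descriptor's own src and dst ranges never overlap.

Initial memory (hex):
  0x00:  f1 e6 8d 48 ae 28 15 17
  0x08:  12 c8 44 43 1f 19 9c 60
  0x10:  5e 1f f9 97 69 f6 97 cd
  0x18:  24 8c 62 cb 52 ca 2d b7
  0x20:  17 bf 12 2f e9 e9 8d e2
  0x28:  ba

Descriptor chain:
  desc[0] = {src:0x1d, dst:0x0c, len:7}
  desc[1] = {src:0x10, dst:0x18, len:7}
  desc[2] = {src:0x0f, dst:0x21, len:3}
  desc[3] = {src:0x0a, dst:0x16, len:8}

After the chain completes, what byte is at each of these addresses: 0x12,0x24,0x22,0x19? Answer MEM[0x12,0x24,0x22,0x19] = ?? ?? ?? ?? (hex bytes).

[0] 0x1d->0x0c len=7 : ca 2d b7 17 bf 12 2f
[1] 0x10->0x18 len=7 : bf 12 2f 97 69 f6 97
[2] 0x0f->0x21 len=3 : 17 bf 12
[3] 0x0a->0x16 len=8 : 44 43 ca 2d b7 17 bf 12
query mem[0x12]=0x2f, mem[0x24]=0xe9, mem[0x22]=0xbf, mem[0x19]=0x2d

MEM[0x12,0x24,0x22,0x19] = 2f e9 bf 2d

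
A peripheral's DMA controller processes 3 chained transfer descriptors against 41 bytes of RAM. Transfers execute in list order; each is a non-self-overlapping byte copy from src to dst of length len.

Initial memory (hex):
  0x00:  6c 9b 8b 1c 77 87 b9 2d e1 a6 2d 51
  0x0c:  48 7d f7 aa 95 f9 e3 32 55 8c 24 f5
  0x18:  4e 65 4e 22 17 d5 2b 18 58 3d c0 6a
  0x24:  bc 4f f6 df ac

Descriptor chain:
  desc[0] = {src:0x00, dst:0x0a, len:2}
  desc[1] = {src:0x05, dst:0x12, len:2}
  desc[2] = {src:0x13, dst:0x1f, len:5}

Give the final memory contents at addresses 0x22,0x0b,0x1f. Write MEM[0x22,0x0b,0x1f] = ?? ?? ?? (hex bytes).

  after D0: wrote 2B at 0x0a = 6c9b
  after D1: wrote 2B at 0x12 = 87b9
  after D2: wrote 5B at 0x1f = b9558c24f5
query mem[0x22]=0x24, mem[0x0b]=0x9b, mem[0x1f]=0xb9

MEM[0x22,0x0b,0x1f] = 24 9b b9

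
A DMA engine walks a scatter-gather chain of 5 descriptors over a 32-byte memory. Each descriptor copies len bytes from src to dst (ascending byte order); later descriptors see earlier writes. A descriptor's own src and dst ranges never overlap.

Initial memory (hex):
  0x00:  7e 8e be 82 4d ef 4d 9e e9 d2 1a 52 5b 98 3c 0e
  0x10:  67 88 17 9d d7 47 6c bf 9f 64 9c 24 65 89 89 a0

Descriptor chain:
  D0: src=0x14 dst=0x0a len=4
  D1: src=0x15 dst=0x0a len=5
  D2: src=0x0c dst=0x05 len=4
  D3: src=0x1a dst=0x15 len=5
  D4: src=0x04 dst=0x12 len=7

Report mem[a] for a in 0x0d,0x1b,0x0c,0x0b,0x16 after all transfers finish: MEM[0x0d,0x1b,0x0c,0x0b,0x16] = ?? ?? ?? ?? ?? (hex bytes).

MEM[0x0d,0x1b,0x0c,0x0b,0x16] = 9f 24 bf 6c 0e

  after D0: wrote 4B at 0x0a = d7476cbf
  after D1: wrote 5B at 0x0a = 476cbf9f64
  after D2: wrote 4B at 0x05 = bf9f640e
  after D3: wrote 5B at 0x15 = 9c24658989
  after D4: wrote 7B at 0x12 = 4dbf9f640ed247
query mem[0x0d]=0x9f, mem[0x1b]=0x24, mem[0x0c]=0xbf, mem[0x0b]=0x6c, mem[0x16]=0x0e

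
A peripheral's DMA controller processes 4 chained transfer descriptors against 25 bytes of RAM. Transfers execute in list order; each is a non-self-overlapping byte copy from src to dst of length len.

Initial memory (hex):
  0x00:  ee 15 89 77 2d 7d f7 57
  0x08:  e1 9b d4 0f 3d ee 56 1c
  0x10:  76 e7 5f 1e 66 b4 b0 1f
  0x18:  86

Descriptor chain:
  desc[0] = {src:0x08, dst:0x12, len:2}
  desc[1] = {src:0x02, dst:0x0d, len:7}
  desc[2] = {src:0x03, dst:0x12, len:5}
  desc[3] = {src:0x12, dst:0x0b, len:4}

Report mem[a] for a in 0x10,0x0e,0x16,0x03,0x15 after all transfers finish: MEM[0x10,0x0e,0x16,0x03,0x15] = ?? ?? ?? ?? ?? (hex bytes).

MEM[0x10,0x0e,0x16,0x03,0x15] = 7d f7 57 77 f7

[0] 0x08->0x12 len=2 : e1 9b
[1] 0x02->0x0d len=7 : 89 77 2d 7d f7 57 e1
[2] 0x03->0x12 len=5 : 77 2d 7d f7 57
[3] 0x12->0x0b len=4 : 77 2d 7d f7
query mem[0x10]=0x7d, mem[0x0e]=0xf7, mem[0x16]=0x57, mem[0x03]=0x77, mem[0x15]=0xf7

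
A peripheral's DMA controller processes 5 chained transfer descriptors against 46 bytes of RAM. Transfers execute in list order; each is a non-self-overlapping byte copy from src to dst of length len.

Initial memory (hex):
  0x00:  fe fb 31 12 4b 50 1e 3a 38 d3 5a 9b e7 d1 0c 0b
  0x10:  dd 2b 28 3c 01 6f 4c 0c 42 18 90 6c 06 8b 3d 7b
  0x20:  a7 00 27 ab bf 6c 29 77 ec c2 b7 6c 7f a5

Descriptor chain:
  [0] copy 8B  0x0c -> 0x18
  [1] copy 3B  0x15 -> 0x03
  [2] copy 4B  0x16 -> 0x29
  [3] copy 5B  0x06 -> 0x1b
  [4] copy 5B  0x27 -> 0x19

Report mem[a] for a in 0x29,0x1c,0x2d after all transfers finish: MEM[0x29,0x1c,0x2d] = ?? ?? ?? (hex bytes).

MEM[0x29,0x1c,0x2d] = 4c 0c a5

  after D0: wrote 8B at 0x18 = e7d10c0bdd2b283c
  after D1: wrote 3B at 0x03 = 6f4c0c
  after D2: wrote 4B at 0x29 = 4c0ce7d1
  after D3: wrote 5B at 0x1b = 1e3a38d35a
  after D4: wrote 5B at 0x19 = 77ec4c0ce7
query mem[0x29]=0x4c, mem[0x1c]=0x0c, mem[0x2d]=0xa5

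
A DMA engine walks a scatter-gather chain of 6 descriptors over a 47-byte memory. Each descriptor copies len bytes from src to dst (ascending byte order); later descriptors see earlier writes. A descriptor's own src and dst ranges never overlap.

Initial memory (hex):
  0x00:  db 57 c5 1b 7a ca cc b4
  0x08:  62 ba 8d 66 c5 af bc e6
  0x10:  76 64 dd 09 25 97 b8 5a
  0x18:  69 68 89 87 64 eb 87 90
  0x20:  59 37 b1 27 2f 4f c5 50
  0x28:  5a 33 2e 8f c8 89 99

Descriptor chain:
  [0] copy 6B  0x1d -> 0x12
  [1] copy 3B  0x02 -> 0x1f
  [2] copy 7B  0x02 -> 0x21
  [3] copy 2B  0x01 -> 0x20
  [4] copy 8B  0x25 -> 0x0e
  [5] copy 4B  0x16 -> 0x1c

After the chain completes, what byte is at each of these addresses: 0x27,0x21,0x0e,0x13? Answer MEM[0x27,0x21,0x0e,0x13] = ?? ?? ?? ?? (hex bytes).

D0: mem[0x12..0x17] <- [eb 87 90 59 37 b1]
D1: mem[0x1f..0x21] <- [c5 1b 7a]
D2: mem[0x21..0x27] <- [c5 1b 7a ca cc b4 62]
D3: mem[0x20..0x21] <- [57 c5]
D4: mem[0x0e..0x15] <- [cc b4 62 5a 33 2e 8f c8]
D5: mem[0x1c..0x1f] <- [37 b1 69 68]
query mem[0x27]=0x62, mem[0x21]=0xc5, mem[0x0e]=0xcc, mem[0x13]=0x2e

MEM[0x27,0x21,0x0e,0x13] = 62 c5 cc 2e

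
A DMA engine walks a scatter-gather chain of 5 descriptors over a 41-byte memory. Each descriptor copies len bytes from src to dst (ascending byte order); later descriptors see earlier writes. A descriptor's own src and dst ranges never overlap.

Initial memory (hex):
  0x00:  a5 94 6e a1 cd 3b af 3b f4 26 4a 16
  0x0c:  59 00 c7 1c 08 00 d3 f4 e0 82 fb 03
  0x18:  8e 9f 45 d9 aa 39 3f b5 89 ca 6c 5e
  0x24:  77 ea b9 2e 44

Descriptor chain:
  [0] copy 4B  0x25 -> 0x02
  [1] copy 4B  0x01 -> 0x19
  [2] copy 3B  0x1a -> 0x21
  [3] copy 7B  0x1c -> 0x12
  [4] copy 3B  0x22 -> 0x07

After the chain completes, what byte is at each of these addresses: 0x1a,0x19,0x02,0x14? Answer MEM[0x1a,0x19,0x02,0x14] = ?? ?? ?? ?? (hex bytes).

D0: mem[0x02..0x05] <- [ea b9 2e 44]
D1: mem[0x19..0x1c] <- [94 ea b9 2e]
D2: mem[0x21..0x23] <- [ea b9 2e]
D3: mem[0x12..0x18] <- [2e 39 3f b5 89 ea b9]
D4: mem[0x07..0x09] <- [b9 2e 77]
query mem[0x1a]=0xea, mem[0x19]=0x94, mem[0x02]=0xea, mem[0x14]=0x3f

MEM[0x1a,0x19,0x02,0x14] = ea 94 ea 3f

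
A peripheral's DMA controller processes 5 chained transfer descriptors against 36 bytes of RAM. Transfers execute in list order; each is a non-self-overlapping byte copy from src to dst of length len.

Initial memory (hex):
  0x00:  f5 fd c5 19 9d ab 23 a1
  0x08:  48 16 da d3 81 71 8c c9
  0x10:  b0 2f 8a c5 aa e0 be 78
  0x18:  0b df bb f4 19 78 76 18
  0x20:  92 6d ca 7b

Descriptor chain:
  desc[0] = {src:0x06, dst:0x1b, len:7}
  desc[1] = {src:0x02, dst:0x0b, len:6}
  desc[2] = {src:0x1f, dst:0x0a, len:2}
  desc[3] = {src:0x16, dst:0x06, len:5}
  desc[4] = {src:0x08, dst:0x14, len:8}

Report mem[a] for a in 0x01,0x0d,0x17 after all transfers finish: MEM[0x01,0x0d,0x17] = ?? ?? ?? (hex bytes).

MEM[0x01,0x0d,0x17] = fd 9d d3

D0: mem[0x1b..0x21] <- [23 a1 48 16 da d3 81]
D1: mem[0x0b..0x10] <- [c5 19 9d ab 23 a1]
D2: mem[0x0a..0x0b] <- [da d3]
D3: mem[0x06..0x0a] <- [be 78 0b df bb]
D4: mem[0x14..0x1b] <- [0b df bb d3 19 9d ab 23]
query mem[0x01]=0xfd, mem[0x0d]=0x9d, mem[0x17]=0xd3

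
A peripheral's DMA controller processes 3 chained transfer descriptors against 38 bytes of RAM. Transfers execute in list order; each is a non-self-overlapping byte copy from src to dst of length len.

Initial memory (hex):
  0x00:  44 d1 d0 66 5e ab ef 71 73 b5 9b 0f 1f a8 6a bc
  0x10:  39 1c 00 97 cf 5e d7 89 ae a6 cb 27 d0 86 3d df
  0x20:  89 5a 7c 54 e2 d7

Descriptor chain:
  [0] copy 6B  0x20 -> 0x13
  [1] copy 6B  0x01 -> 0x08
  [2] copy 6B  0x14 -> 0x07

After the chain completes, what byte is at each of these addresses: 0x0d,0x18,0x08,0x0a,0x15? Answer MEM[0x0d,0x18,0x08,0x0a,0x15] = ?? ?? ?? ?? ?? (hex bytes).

#0 dst[0x13+6] := {0x89,0x5a,0x7c,0x54,0xe2,0xd7}
#1 dst[0x08+6] := {0xd1,0xd0,0x66,0x5e,0xab,0xef}
#2 dst[0x07+6] := {0x5a,0x7c,0x54,0xe2,0xd7,0xa6}
query mem[0x0d]=0xef, mem[0x18]=0xd7, mem[0x08]=0x7c, mem[0x0a]=0xe2, mem[0x15]=0x7c

MEM[0x0d,0x18,0x08,0x0a,0x15] = ef d7 7c e2 7c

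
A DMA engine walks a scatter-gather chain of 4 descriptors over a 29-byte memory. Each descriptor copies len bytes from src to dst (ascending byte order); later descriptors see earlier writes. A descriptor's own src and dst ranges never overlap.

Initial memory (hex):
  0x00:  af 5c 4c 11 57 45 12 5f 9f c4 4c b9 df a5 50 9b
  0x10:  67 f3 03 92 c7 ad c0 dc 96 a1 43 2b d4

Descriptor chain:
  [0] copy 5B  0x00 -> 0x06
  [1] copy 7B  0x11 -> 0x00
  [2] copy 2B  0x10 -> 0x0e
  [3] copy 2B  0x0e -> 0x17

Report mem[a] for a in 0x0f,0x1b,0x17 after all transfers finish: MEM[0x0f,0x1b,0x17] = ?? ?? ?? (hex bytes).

[0] 0x00->0x06 len=5 : af 5c 4c 11 57
[1] 0x11->0x00 len=7 : f3 03 92 c7 ad c0 dc
[2] 0x10->0x0e len=2 : 67 f3
[3] 0x0e->0x17 len=2 : 67 f3
query mem[0x0f]=0xf3, mem[0x1b]=0x2b, mem[0x17]=0x67

MEM[0x0f,0x1b,0x17] = f3 2b 67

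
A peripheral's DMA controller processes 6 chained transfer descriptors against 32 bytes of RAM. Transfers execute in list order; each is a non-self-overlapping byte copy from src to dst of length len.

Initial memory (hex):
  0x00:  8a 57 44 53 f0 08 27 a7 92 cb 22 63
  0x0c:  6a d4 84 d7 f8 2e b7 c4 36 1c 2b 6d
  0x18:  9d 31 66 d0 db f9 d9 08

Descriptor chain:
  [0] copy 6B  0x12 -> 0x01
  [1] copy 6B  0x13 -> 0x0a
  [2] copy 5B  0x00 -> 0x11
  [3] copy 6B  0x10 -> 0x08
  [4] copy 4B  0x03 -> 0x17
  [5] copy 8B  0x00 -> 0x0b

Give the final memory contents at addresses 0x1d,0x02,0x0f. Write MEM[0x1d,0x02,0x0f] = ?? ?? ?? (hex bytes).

[0] 0x12->0x01 len=6 : b7 c4 36 1c 2b 6d
[1] 0x13->0x0a len=6 : c4 36 1c 2b 6d 9d
[2] 0x00->0x11 len=5 : 8a b7 c4 36 1c
[3] 0x10->0x08 len=6 : f8 8a b7 c4 36 1c
[4] 0x03->0x17 len=4 : 36 1c 2b 6d
[5] 0x00->0x0b len=8 : 8a b7 c4 36 1c 2b 6d a7
query mem[0x1d]=0xf9, mem[0x02]=0xc4, mem[0x0f]=0x1c

MEM[0x1d,0x02,0x0f] = f9 c4 1c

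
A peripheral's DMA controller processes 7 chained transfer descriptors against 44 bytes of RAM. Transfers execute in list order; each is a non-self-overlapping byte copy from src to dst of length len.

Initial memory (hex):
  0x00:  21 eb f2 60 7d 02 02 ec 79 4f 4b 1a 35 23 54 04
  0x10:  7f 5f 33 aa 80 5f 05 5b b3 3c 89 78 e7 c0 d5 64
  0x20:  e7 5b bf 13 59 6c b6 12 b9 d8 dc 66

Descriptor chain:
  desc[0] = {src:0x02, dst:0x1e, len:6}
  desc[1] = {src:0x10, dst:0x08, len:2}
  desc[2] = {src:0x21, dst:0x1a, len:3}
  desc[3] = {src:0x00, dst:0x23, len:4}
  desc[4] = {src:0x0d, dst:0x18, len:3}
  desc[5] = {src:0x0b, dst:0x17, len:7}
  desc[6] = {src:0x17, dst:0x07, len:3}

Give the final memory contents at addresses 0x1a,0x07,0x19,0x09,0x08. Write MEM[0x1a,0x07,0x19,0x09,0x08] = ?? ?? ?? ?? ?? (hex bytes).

[0] 0x02->0x1e len=6 : f2 60 7d 02 02 ec
[1] 0x10->0x08 len=2 : 7f 5f
[2] 0x21->0x1a len=3 : 02 02 ec
[3] 0x00->0x23 len=4 : 21 eb f2 60
[4] 0x0d->0x18 len=3 : 23 54 04
[5] 0x0b->0x17 len=7 : 1a 35 23 54 04 7f 5f
[6] 0x17->0x07 len=3 : 1a 35 23
query mem[0x1a]=0x54, mem[0x07]=0x1a, mem[0x19]=0x23, mem[0x09]=0x23, mem[0x08]=0x35

MEM[0x1a,0x07,0x19,0x09,0x08] = 54 1a 23 23 35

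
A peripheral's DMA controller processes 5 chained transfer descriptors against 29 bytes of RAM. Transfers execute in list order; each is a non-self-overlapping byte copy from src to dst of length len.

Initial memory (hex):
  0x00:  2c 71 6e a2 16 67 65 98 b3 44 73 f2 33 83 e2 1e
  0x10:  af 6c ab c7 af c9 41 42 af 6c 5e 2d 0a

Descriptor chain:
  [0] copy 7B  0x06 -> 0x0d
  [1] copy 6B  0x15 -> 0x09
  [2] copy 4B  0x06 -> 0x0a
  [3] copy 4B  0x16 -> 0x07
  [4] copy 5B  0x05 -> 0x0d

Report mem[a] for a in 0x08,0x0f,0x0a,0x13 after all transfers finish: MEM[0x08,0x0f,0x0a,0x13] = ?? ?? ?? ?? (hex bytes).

MEM[0x08,0x0f,0x0a,0x13] = 42 41 6c 33

#0 dst[0x0d+7] := {0x65,0x98,0xb3,0x44,0x73,0xf2,0x33}
#1 dst[0x09+6] := {0xc9,0x41,0x42,0xaf,0x6c,0x5e}
#2 dst[0x0a+4] := {0x65,0x98,0xb3,0xc9}
#3 dst[0x07+4] := {0x41,0x42,0xaf,0x6c}
#4 dst[0x0d+5] := {0x67,0x65,0x41,0x42,0xaf}
query mem[0x08]=0x42, mem[0x0f]=0x41, mem[0x0a]=0x6c, mem[0x13]=0x33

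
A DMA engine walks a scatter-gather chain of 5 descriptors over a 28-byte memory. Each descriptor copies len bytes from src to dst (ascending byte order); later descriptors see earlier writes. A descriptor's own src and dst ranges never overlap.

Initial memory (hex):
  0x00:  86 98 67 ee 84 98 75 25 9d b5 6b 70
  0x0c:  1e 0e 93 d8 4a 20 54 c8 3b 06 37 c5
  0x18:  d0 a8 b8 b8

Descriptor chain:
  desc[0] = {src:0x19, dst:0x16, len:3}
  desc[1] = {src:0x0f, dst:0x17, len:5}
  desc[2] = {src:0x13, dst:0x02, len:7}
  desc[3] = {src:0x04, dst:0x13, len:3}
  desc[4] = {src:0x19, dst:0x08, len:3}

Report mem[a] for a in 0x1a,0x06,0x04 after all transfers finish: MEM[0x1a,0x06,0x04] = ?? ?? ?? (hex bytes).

D0: mem[0x16..0x18] <- [a8 b8 b8]
D1: mem[0x17..0x1b] <- [d8 4a 20 54 c8]
D2: mem[0x02..0x08] <- [c8 3b 06 a8 d8 4a 20]
D3: mem[0x13..0x15] <- [06 a8 d8]
D4: mem[0x08..0x0a] <- [20 54 c8]
query mem[0x1a]=0x54, mem[0x06]=0xd8, mem[0x04]=0x06

MEM[0x1a,0x06,0x04] = 54 d8 06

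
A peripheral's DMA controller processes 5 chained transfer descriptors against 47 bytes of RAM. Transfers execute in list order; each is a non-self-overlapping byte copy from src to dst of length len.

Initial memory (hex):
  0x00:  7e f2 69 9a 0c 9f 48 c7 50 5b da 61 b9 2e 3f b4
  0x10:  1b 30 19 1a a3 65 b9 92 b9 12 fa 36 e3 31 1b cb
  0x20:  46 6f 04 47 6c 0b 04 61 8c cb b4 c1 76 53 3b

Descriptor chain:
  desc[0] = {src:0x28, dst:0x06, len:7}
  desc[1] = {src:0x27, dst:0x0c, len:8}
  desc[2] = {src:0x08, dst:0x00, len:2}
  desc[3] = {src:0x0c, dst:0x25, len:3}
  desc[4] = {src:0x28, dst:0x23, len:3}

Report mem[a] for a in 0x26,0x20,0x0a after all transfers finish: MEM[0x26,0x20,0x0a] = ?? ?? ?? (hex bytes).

#0 dst[0x06+7] := {0x8c,0xcb,0xb4,0xc1,0x76,0x53,0x3b}
#1 dst[0x0c+8] := {0x61,0x8c,0xcb,0xb4,0xc1,0x76,0x53,0x3b}
#2 dst[0x00+2] := {0xb4,0xc1}
#3 dst[0x25+3] := {0x61,0x8c,0xcb}
#4 dst[0x23+3] := {0x8c,0xcb,0xb4}
query mem[0x26]=0x8c, mem[0x20]=0x46, mem[0x0a]=0x76

MEM[0x26,0x20,0x0a] = 8c 46 76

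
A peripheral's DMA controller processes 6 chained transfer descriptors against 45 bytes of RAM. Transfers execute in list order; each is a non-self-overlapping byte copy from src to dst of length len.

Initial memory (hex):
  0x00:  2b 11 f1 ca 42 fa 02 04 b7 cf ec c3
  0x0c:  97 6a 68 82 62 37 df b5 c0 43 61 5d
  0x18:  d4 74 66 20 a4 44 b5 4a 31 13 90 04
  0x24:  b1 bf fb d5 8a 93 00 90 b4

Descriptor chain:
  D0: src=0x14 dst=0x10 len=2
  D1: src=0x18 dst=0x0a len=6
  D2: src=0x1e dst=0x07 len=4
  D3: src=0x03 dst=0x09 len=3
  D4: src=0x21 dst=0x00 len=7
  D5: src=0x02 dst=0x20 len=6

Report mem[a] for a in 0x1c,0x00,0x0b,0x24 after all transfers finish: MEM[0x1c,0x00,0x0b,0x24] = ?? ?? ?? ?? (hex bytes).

D0: mem[0x10..0x11] <- [c0 43]
D1: mem[0x0a..0x0f] <- [d4 74 66 20 a4 44]
D2: mem[0x07..0x0a] <- [b5 4a 31 13]
D3: mem[0x09..0x0b] <- [ca 42 fa]
D4: mem[0x00..0x06] <- [13 90 04 b1 bf fb d5]
D5: mem[0x20..0x25] <- [04 b1 bf fb d5 b5]
query mem[0x1c]=0xa4, mem[0x00]=0x13, mem[0x0b]=0xfa, mem[0x24]=0xd5

MEM[0x1c,0x00,0x0b,0x24] = a4 13 fa d5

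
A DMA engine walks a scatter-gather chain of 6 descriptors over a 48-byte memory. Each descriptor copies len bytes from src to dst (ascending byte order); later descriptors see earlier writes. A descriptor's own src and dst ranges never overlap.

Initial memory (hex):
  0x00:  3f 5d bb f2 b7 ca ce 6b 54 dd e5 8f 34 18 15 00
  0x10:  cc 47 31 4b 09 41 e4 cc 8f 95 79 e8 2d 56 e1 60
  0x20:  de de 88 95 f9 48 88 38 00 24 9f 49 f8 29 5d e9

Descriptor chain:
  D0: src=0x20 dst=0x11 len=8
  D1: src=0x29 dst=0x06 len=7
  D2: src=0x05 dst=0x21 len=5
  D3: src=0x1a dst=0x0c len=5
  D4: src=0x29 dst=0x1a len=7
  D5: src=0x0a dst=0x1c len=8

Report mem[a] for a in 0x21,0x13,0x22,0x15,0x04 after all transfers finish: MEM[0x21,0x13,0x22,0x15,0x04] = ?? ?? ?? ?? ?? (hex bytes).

#0 dst[0x11+8] := {0xde,0xde,0x88,0x95,0xf9,0x48,0x88,0x38}
#1 dst[0x06+7] := {0x24,0x9f,0x49,0xf8,0x29,0x5d,0xe9}
#2 dst[0x21+5] := {0xca,0x24,0x9f,0x49,0xf8}
#3 dst[0x0c+5] := {0x79,0xe8,0x2d,0x56,0xe1}
#4 dst[0x1a+7] := {0x24,0x9f,0x49,0xf8,0x29,0x5d,0xe9}
#5 dst[0x1c+8] := {0x29,0x5d,0x79,0xe8,0x2d,0x56,0xe1,0xde}
query mem[0x21]=0x56, mem[0x13]=0x88, mem[0x22]=0xe1, mem[0x15]=0xf9, mem[0x04]=0xb7

MEM[0x21,0x13,0x22,0x15,0x04] = 56 88 e1 f9 b7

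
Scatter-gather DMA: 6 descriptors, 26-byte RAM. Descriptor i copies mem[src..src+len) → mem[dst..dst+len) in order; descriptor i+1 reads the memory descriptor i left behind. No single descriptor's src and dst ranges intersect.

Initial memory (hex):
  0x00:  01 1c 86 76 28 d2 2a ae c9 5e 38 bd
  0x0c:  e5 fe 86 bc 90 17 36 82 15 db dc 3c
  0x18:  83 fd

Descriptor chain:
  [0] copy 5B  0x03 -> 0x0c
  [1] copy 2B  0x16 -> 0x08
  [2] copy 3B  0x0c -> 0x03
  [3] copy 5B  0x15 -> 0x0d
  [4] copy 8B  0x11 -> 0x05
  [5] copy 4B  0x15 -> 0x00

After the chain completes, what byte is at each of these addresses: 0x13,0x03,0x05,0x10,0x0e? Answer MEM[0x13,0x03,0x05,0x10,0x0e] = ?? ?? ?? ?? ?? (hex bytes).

  after D0: wrote 5B at 0x0c = 7628d22aae
  after D1: wrote 2B at 0x08 = dc3c
  after D2: wrote 3B at 0x03 = 7628d2
  after D3: wrote 5B at 0x0d = dbdc3c83fd
  after D4: wrote 8B at 0x05 = fd368215dbdc3c83
  after D5: wrote 4B at 0x00 = dbdc3c83
query mem[0x13]=0x82, mem[0x03]=0x83, mem[0x05]=0xfd, mem[0x10]=0x83, mem[0x0e]=0xdc

MEM[0x13,0x03,0x05,0x10,0x0e] = 82 83 fd 83 dc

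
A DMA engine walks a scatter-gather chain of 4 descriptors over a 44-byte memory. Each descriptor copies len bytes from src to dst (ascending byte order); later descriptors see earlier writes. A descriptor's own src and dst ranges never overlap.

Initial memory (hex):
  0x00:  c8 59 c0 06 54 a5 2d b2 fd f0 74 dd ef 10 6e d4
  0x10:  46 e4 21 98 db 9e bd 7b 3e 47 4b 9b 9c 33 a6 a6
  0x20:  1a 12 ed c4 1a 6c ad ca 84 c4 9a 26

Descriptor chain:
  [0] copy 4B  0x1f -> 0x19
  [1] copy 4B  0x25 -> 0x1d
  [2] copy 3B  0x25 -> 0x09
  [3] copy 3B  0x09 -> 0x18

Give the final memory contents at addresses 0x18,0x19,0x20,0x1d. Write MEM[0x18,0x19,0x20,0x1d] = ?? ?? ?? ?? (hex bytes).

MEM[0x18,0x19,0x20,0x1d] = 6c ad 84 6c

D0: mem[0x19..0x1c] <- [a6 1a 12 ed]
D1: mem[0x1d..0x20] <- [6c ad ca 84]
D2: mem[0x09..0x0b] <- [6c ad ca]
D3: mem[0x18..0x1a] <- [6c ad ca]
query mem[0x18]=0x6c, mem[0x19]=0xad, mem[0x20]=0x84, mem[0x1d]=0x6c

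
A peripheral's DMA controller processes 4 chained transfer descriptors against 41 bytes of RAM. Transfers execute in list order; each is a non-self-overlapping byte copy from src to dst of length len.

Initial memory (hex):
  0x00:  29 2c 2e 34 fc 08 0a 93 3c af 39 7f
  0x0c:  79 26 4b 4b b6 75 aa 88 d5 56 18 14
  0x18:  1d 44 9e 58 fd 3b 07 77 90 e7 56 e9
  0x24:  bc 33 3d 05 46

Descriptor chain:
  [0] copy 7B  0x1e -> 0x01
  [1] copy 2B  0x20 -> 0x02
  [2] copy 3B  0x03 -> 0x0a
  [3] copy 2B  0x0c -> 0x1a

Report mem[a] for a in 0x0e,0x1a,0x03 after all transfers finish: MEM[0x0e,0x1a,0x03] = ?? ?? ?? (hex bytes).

MEM[0x0e,0x1a,0x03] = 4b 56 e7

[0] 0x1e->0x01 len=7 : 07 77 90 e7 56 e9 bc
[1] 0x20->0x02 len=2 : 90 e7
[2] 0x03->0x0a len=3 : e7 e7 56
[3] 0x0c->0x1a len=2 : 56 26
query mem[0x0e]=0x4b, mem[0x1a]=0x56, mem[0x03]=0xe7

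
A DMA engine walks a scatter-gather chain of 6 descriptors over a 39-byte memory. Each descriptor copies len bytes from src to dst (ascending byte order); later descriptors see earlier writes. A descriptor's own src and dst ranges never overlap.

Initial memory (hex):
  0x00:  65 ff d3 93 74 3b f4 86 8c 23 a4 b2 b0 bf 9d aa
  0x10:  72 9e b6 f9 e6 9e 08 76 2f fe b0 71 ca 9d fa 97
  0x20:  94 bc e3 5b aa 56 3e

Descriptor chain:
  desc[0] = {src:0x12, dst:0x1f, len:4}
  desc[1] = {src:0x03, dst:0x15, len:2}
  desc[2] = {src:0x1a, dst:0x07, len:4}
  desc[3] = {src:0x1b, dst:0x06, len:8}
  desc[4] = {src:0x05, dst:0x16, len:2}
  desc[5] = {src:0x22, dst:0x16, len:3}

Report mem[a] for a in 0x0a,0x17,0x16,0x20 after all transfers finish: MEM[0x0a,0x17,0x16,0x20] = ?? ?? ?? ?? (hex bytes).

MEM[0x0a,0x17,0x16,0x20] = b6 5b 9e f9

D0: mem[0x1f..0x22] <- [b6 f9 e6 9e]
D1: mem[0x15..0x16] <- [93 74]
D2: mem[0x07..0x0a] <- [b0 71 ca 9d]
D3: mem[0x06..0x0d] <- [71 ca 9d fa b6 f9 e6 9e]
D4: mem[0x16..0x17] <- [3b 71]
D5: mem[0x16..0x18] <- [9e 5b aa]
query mem[0x0a]=0xb6, mem[0x17]=0x5b, mem[0x16]=0x9e, mem[0x20]=0xf9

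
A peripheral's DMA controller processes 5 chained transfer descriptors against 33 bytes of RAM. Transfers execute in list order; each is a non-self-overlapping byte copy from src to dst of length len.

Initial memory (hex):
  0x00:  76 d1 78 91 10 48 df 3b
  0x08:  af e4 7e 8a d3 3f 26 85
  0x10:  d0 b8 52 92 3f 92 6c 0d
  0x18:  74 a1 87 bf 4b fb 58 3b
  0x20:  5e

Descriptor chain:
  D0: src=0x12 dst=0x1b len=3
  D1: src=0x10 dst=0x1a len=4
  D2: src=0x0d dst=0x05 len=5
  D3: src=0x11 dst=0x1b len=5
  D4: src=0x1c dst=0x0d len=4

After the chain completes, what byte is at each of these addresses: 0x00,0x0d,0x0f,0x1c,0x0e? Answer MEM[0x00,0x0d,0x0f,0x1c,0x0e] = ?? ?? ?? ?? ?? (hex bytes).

D0: mem[0x1b..0x1d] <- [52 92 3f]
D1: mem[0x1a..0x1d] <- [d0 b8 52 92]
D2: mem[0x05..0x09] <- [3f 26 85 d0 b8]
D3: mem[0x1b..0x1f] <- [b8 52 92 3f 92]
D4: mem[0x0d..0x10] <- [52 92 3f 92]
query mem[0x00]=0x76, mem[0x0d]=0x52, mem[0x0f]=0x3f, mem[0x1c]=0x52, mem[0x0e]=0x92

MEM[0x00,0x0d,0x0f,0x1c,0x0e] = 76 52 3f 52 92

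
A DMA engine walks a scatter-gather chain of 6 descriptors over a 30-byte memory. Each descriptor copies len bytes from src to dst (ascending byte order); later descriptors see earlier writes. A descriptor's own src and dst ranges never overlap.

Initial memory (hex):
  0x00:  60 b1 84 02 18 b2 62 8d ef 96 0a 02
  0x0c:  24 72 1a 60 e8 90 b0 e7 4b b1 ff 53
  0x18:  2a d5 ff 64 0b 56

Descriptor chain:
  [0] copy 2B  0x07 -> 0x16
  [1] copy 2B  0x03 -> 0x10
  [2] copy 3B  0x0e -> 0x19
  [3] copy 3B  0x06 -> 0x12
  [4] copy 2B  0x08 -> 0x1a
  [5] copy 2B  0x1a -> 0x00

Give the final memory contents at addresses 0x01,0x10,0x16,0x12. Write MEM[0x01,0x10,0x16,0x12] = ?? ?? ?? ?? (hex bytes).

[0] 0x07->0x16 len=2 : 8d ef
[1] 0x03->0x10 len=2 : 02 18
[2] 0x0e->0x19 len=3 : 1a 60 02
[3] 0x06->0x12 len=3 : 62 8d ef
[4] 0x08->0x1a len=2 : ef 96
[5] 0x1a->0x00 len=2 : ef 96
query mem[0x01]=0x96, mem[0x10]=0x02, mem[0x16]=0x8d, mem[0x12]=0x62

MEM[0x01,0x10,0x16,0x12] = 96 02 8d 62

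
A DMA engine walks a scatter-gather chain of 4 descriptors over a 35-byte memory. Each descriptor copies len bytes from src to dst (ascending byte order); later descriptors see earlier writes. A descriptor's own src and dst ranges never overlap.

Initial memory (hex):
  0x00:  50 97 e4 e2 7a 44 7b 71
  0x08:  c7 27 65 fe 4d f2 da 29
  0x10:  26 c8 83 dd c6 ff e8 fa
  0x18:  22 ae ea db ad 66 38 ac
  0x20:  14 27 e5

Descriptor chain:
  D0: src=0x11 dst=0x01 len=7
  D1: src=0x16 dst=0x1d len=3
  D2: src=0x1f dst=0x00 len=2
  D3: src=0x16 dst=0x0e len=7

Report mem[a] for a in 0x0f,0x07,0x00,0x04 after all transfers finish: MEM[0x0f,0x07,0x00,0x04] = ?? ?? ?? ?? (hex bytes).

D0: mem[0x01..0x07] <- [c8 83 dd c6 ff e8 fa]
D1: mem[0x1d..0x1f] <- [e8 fa 22]
D2: mem[0x00..0x01] <- [22 14]
D3: mem[0x0e..0x14] <- [e8 fa 22 ae ea db ad]
query mem[0x0f]=0xfa, mem[0x07]=0xfa, mem[0x00]=0x22, mem[0x04]=0xc6

MEM[0x0f,0x07,0x00,0x04] = fa fa 22 c6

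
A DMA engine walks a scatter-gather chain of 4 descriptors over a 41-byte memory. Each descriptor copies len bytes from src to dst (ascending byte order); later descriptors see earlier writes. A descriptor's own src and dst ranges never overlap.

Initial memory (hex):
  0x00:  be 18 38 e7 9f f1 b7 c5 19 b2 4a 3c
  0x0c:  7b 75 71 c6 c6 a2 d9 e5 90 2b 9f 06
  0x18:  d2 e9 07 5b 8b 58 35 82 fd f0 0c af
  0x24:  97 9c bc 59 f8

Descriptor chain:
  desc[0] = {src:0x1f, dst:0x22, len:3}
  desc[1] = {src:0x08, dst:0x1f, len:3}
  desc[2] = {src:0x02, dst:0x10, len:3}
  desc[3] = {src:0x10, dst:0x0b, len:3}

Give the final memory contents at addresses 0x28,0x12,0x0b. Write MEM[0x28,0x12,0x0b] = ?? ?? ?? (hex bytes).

MEM[0x28,0x12,0x0b] = f8 9f 38

[0] 0x1f->0x22 len=3 : 82 fd f0
[1] 0x08->0x1f len=3 : 19 b2 4a
[2] 0x02->0x10 len=3 : 38 e7 9f
[3] 0x10->0x0b len=3 : 38 e7 9f
query mem[0x28]=0xf8, mem[0x12]=0x9f, mem[0x0b]=0x38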